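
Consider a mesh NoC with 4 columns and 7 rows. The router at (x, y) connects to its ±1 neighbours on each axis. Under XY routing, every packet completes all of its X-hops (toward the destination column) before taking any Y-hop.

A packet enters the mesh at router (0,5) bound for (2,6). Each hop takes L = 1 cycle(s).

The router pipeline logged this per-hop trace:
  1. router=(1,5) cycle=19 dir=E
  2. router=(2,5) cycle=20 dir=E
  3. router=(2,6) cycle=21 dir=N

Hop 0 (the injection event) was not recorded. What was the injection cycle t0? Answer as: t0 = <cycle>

cyc[1] = 19 and cyc[k] = t0 + k·L for every k.
So t0 = 19 − 1·1 = 18.

t0 = 18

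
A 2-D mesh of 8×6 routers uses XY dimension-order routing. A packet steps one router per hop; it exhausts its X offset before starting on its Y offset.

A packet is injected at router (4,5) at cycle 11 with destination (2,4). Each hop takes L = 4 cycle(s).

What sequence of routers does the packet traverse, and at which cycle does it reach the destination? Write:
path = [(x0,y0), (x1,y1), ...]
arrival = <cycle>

path = [(4,5), (3,5), (2,5), (2,4)]
arrival = 23

t=11: at (4,5)
t=15: at (3,5) after W
t=19: at (2,5) after W
t=23: at (2,4) after S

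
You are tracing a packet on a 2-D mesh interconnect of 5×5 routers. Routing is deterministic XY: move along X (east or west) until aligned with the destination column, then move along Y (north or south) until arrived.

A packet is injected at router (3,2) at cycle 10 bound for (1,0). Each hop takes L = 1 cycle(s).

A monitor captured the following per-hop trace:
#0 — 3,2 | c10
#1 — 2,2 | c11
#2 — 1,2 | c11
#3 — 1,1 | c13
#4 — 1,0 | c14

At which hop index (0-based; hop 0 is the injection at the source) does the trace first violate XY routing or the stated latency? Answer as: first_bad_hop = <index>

first_bad_hop = 2

hop 1: step (-1,+0), +1 cyc — ok
hop 2: step (-1,+0), +0 cyc — BAD: Δcyc=0≠L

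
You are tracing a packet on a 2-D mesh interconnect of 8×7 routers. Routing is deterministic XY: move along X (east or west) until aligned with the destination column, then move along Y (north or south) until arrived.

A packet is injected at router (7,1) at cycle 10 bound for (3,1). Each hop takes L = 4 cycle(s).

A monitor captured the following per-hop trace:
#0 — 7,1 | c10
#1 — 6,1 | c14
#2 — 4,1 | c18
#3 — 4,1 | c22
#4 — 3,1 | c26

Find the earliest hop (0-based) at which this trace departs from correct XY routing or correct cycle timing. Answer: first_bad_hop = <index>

first_bad_hop = 2

  1: Δx=-1 Δy=+0 Δt=4 [ok]
  2: Δx=-2 Δy=+0 Δt=4 [BAD: non-unit step]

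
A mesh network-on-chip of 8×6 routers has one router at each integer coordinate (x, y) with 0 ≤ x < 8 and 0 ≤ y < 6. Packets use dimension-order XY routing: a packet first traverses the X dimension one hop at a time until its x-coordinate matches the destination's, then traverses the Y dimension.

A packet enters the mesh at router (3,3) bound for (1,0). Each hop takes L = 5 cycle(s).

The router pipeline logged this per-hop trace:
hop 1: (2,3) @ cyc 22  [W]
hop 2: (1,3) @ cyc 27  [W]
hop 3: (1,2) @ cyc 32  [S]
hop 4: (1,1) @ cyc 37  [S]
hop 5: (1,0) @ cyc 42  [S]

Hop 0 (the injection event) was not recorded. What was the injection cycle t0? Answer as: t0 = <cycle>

t0 = 17

At hop 1 the cycle is 22; in general cyc_k = t0 + kL.
Subtract one hop: t0 = 22 − 5 = 17.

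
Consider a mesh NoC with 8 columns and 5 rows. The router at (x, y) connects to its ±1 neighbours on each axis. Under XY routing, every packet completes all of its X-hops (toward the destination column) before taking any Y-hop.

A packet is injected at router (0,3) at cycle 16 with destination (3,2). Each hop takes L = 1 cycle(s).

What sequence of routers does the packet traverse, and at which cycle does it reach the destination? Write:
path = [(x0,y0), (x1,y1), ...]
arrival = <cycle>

  0. router=(0,3) cycle=16 (inject)
  1. router=(1,3) cycle=17 dir=E
  2. router=(2,3) cycle=18 dir=E
  3. router=(3,3) cycle=19 dir=E
  4. router=(3,2) cycle=20 dir=S

path = [(0,3), (1,3), (2,3), (3,3), (3,2)]
arrival = 20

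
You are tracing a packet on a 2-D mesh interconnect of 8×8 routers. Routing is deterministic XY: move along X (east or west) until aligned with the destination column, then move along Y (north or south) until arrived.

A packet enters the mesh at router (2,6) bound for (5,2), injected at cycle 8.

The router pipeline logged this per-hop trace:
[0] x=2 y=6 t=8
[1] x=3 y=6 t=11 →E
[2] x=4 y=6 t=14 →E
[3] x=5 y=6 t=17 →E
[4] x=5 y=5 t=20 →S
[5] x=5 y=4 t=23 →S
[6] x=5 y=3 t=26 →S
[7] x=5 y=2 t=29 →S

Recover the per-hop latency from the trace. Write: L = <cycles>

L = 3

From hop 0 (8) to hop 1 (11): +3 cycles.
Per-hop latency L = Δcyc = 3.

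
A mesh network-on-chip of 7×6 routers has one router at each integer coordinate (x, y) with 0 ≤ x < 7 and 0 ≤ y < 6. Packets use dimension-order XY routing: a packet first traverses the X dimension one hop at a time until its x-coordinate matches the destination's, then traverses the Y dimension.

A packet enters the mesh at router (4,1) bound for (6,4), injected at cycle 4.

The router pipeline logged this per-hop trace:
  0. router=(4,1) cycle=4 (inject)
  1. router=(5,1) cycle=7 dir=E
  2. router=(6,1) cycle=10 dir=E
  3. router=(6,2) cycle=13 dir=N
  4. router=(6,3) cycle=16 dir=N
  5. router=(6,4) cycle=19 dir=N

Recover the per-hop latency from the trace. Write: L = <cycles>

L = 3

From hop 0 (4) to hop 1 (7): +3 cycles.
One hop costs L cycles, so L = 3.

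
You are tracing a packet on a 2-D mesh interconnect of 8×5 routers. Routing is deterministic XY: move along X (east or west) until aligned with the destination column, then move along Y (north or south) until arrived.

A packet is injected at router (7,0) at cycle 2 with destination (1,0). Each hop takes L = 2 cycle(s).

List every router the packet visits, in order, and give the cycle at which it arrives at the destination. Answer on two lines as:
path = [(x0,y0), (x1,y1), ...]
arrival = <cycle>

path = [(7,0), (6,0), (5,0), (4,0), (3,0), (2,0), (1,0)]
arrival = 14

  0. router=(7,0) cycle=2 (inject)
  1. router=(6,0) cycle=4 dir=W
  2. router=(5,0) cycle=6 dir=W
  3. router=(4,0) cycle=8 dir=W
  4. router=(3,0) cycle=10 dir=W
  5. router=(2,0) cycle=12 dir=W
  6. router=(1,0) cycle=14 dir=W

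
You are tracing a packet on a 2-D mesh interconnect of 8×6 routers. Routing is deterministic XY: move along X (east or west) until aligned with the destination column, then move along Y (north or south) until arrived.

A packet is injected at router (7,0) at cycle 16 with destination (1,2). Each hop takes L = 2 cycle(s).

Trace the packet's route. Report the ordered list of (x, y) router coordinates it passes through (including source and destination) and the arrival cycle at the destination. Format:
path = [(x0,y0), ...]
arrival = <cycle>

hop 0: (7,0) @ cyc 16
hop 1: (6,0) @ cyc 18  [W]
hop 2: (5,0) @ cyc 20  [W]
hop 3: (4,0) @ cyc 22  [W]
hop 4: (3,0) @ cyc 24  [W]
hop 5: (2,0) @ cyc 26  [W]
hop 6: (1,0) @ cyc 28  [W]
hop 7: (1,1) @ cyc 30  [N]
hop 8: (1,2) @ cyc 32  [N]

path = [(7,0), (6,0), (5,0), (4,0), (3,0), (2,0), (1,0), (1,1), (1,2)]
arrival = 32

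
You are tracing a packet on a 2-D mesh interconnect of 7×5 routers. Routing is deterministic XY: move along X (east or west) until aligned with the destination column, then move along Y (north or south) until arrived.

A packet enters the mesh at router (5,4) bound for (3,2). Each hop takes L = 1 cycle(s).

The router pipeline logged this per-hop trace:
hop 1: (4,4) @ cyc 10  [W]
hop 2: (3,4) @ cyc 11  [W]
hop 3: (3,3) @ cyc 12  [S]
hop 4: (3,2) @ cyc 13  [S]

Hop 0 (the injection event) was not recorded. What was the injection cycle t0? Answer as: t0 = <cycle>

t0 = 9

Hop 1 reached at cycle 10; hop k is at t0 + k·L.
Therefore t0 = 10 − L = 9.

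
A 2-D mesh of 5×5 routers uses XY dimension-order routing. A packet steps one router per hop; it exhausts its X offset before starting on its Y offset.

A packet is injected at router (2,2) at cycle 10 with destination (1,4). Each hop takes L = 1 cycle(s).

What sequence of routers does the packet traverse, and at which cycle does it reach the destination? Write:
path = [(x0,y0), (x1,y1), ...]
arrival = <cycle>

path = [(2,2), (1,2), (1,3), (1,4)]
arrival = 13

t=10: at (2,2)
t=11: at (1,2) after W
t=12: at (1,3) after N
t=13: at (1,4) after N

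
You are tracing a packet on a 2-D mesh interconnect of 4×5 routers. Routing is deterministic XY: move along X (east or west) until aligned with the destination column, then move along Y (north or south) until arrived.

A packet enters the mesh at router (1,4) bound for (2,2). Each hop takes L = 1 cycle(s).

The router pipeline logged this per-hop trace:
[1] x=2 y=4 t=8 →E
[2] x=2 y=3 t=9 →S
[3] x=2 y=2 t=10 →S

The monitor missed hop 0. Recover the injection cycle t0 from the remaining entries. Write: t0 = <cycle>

cyc[1] = 8 and cyc[k] = t0 + k·L for every k.
t0 = cyc[1] − L = 8 − 1 = 7.

t0 = 7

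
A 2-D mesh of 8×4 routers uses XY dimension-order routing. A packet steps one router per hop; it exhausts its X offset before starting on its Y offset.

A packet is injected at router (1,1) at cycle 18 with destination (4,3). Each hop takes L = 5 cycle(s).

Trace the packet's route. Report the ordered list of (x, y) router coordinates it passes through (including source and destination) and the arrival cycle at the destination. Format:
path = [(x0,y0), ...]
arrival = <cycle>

hop 0: (1,1) @ cyc 18
hop 1: (2,1) @ cyc 23  [E]
hop 2: (3,1) @ cyc 28  [E]
hop 3: (4,1) @ cyc 33  [E]
hop 4: (4,2) @ cyc 38  [N]
hop 5: (4,3) @ cyc 43  [N]

path = [(1,1), (2,1), (3,1), (4,1), (4,2), (4,3)]
arrival = 43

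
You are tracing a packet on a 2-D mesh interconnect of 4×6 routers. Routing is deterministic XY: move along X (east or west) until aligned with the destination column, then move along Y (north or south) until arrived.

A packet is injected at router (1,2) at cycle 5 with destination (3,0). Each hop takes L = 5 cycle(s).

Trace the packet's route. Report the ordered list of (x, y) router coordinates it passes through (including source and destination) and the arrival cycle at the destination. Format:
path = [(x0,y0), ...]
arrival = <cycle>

path = [(1,2), (2,2), (3,2), (3,1), (3,0)]
arrival = 25

hop 0: (1,2) @ cyc 5
hop 1: (2,2) @ cyc 10  [E]
hop 2: (3,2) @ cyc 15  [E]
hop 3: (3,1) @ cyc 20  [S]
hop 4: (3,0) @ cyc 25  [S]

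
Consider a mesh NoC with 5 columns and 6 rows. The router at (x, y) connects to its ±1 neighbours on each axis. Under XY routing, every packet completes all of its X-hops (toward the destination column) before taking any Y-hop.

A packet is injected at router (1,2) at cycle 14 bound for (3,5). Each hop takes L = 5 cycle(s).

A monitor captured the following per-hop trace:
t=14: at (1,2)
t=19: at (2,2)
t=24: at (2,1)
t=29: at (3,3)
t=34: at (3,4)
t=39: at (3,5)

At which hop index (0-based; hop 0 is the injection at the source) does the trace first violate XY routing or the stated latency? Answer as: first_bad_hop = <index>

first_bad_hop = 2

check 1→ d=(1,0) cyc+5: ok
check 2→ d=(0,-1) cyc+5: BAD: Y-move but x=2≠3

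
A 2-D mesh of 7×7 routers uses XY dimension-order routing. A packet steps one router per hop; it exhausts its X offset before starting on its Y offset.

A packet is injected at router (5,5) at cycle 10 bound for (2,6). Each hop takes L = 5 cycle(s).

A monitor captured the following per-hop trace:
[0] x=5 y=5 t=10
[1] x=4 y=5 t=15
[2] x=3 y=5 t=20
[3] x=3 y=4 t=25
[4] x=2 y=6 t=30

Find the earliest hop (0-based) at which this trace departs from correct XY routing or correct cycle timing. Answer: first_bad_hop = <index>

  1: Δx=-1 Δy=+0 Δt=5 [ok]
  2: Δx=-1 Δy=+0 Δt=5 [ok]
  3: Δx=+0 Δy=-1 Δt=5 [BAD: Y-move but x=3≠2]

first_bad_hop = 3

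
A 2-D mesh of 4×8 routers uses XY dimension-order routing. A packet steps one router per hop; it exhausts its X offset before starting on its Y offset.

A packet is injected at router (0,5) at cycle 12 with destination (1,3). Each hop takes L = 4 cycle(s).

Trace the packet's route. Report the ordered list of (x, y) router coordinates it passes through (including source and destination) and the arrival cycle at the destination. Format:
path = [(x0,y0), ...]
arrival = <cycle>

path = [(0,5), (1,5), (1,4), (1,3)]
arrival = 24

  0. router=(0,5) cycle=12 (inject)
  1. router=(1,5) cycle=16 dir=E
  2. router=(1,4) cycle=20 dir=S
  3. router=(1,3) cycle=24 dir=S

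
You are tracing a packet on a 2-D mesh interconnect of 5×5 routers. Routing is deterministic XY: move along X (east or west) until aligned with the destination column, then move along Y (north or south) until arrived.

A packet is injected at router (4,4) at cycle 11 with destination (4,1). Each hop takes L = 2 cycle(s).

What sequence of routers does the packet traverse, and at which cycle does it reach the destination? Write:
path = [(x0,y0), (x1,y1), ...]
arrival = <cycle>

  0. router=(4,4) cycle=11 (inject)
  1. router=(4,3) cycle=13 dir=S
  2. router=(4,2) cycle=15 dir=S
  3. router=(4,1) cycle=17 dir=S

path = [(4,4), (4,3), (4,2), (4,1)]
arrival = 17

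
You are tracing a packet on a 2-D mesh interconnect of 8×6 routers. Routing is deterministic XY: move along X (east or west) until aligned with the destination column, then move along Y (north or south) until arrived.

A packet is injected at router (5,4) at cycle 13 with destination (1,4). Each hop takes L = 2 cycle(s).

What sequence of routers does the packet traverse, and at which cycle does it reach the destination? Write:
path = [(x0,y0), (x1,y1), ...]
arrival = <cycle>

  0. router=(5,4) cycle=13 (inject)
  1. router=(4,4) cycle=15 dir=W
  2. router=(3,4) cycle=17 dir=W
  3. router=(2,4) cycle=19 dir=W
  4. router=(1,4) cycle=21 dir=W

path = [(5,4), (4,4), (3,4), (2,4), (1,4)]
arrival = 21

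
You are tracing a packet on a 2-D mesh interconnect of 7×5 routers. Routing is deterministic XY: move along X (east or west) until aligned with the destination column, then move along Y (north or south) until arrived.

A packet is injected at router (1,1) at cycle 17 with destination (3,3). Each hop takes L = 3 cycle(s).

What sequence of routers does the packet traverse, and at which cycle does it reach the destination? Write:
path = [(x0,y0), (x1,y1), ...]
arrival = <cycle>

path = [(1,1), (2,1), (3,1), (3,2), (3,3)]
arrival = 29

[0] x=1 y=1 t=17
[1] x=2 y=1 t=20 →E
[2] x=3 y=1 t=23 →E
[3] x=3 y=2 t=26 →N
[4] x=3 y=3 t=29 →N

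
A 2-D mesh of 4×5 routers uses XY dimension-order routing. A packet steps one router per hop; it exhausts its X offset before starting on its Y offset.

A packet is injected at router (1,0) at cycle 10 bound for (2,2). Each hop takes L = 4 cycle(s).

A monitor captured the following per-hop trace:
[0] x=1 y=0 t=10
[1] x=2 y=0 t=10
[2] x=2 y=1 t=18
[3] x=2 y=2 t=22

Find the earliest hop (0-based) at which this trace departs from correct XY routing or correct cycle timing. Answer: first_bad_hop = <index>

hop 1: step (+1,+0), +0 cyc — BAD: Δcyc=0≠L

first_bad_hop = 1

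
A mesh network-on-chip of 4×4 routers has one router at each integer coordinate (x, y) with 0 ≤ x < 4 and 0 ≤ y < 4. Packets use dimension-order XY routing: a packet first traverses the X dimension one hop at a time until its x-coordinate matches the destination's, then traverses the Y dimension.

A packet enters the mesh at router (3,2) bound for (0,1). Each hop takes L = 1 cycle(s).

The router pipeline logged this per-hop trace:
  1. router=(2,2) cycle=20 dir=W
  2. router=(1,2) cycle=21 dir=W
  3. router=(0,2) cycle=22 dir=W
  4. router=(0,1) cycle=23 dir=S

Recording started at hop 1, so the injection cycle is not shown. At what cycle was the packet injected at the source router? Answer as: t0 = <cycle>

t0 = 19

At hop 1 the cycle is 20; in general cyc_k = t0 + kL.
Subtract one hop: t0 = 20 − 1 = 19.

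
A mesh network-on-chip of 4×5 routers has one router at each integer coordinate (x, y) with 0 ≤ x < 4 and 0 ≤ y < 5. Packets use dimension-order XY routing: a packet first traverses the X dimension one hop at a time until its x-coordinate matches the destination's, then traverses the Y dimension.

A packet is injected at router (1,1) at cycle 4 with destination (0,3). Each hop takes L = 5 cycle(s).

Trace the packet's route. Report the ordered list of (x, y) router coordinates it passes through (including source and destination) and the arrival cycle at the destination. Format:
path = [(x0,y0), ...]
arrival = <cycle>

path = [(1,1), (0,1), (0,2), (0,3)]
arrival = 19

  0. router=(1,1) cycle=4 (inject)
  1. router=(0,1) cycle=9 dir=W
  2. router=(0,2) cycle=14 dir=N
  3. router=(0,3) cycle=19 dir=N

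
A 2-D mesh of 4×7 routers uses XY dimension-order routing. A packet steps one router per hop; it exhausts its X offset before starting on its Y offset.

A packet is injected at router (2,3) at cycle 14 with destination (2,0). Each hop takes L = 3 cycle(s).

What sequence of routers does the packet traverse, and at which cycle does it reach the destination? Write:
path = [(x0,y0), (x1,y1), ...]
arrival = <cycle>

#0 — 2,3 | c14
#1 — 2,2 | c17 | S
#2 — 2,1 | c20 | S
#3 — 2,0 | c23 | S

path = [(2,3), (2,2), (2,1), (2,0)]
arrival = 23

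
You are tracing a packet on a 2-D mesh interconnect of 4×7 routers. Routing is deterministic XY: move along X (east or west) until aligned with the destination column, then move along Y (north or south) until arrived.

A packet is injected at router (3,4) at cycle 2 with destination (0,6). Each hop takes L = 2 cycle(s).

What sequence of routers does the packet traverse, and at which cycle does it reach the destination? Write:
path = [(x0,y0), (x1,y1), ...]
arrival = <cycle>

path = [(3,4), (2,4), (1,4), (0,4), (0,5), (0,6)]
arrival = 12

src (3,4)  cyc=2
W→(2,4)  cyc=4
W→(1,4)  cyc=6
W→(0,4)  cyc=8
N→(0,5)  cyc=10
N→(0,6)  cyc=12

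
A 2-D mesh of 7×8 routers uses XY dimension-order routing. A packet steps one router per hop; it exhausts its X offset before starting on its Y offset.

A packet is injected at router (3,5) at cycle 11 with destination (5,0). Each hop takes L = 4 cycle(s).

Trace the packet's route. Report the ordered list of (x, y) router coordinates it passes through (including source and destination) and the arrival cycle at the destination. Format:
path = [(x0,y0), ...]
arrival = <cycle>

path = [(3,5), (4,5), (5,5), (5,4), (5,3), (5,2), (5,1), (5,0)]
arrival = 39

t=11: at (3,5)
t=15: at (4,5) after E
t=19: at (5,5) after E
t=23: at (5,4) after S
t=27: at (5,3) after S
t=31: at (5,2) after S
t=35: at (5,1) after S
t=39: at (5,0) after S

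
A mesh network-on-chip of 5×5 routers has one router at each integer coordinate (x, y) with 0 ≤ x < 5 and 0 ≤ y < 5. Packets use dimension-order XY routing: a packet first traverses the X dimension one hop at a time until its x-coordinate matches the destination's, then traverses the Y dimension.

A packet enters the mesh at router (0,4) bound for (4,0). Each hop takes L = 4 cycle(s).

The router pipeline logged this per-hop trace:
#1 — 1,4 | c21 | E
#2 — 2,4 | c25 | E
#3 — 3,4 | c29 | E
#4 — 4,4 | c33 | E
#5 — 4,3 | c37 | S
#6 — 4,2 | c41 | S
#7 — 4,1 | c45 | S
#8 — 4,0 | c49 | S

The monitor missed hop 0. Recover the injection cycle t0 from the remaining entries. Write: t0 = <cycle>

cyc[1] = 21 and cyc[k] = t0 + k·L for every k.
Therefore t0 = 21 − L = 17.

t0 = 17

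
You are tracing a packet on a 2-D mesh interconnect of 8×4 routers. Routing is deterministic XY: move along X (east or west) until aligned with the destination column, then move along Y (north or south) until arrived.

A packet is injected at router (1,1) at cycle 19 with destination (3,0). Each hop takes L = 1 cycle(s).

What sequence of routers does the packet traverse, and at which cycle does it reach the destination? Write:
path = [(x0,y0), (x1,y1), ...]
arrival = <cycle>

src (1,1)  cyc=19
E→(2,1)  cyc=20
E→(3,1)  cyc=21
S→(3,0)  cyc=22

path = [(1,1), (2,1), (3,1), (3,0)]
arrival = 22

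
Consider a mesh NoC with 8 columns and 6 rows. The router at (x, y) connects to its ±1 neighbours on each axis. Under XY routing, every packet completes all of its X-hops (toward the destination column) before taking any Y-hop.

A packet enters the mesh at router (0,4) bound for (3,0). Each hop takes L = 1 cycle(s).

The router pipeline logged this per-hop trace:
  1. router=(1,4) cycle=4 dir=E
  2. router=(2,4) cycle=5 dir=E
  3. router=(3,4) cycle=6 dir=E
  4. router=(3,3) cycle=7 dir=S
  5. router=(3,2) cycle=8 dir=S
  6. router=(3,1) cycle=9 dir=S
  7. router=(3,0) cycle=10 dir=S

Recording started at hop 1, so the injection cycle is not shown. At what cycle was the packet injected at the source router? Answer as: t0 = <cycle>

Hop 1 reached at cycle 4; hop k is at t0 + k·L.
t0 = cyc[1] − L = 4 − 1 = 3.

t0 = 3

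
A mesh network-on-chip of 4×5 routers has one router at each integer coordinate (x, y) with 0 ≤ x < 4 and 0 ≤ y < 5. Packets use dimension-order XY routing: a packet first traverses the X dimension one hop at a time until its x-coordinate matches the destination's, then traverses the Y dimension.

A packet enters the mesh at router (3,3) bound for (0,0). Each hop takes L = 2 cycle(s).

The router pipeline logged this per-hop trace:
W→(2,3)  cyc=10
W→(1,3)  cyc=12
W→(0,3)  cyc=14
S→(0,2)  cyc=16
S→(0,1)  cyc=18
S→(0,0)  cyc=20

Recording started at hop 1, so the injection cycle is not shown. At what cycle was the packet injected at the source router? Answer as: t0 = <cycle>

t0 = 8

At hop 1 the cycle is 10; in general cyc_k = t0 + kL.
Therefore t0 = 10 − L = 8.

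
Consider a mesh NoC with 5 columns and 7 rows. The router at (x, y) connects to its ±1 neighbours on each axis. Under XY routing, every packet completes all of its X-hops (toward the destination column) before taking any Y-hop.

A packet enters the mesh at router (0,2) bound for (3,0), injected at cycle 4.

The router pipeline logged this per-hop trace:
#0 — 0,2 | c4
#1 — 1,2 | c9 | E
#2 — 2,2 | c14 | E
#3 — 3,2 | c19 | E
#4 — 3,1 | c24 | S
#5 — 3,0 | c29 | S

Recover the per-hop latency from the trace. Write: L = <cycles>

L = 5

cyc[1] − cyc[0] = 9 − 4 = 5.
Per-hop latency L = Δcyc = 5.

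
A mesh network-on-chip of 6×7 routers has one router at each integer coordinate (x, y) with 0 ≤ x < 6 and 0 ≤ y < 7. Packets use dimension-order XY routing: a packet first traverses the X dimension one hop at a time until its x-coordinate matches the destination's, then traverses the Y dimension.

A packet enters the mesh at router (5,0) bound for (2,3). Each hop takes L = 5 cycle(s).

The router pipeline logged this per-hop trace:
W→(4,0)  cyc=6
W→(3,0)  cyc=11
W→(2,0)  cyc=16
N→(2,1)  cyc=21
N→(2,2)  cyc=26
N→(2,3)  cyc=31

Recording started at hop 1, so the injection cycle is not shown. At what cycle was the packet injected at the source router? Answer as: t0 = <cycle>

Hop 1 reached at cycle 6; hop k is at t0 + k·L.
Therefore t0 = 6 − L = 1.

t0 = 1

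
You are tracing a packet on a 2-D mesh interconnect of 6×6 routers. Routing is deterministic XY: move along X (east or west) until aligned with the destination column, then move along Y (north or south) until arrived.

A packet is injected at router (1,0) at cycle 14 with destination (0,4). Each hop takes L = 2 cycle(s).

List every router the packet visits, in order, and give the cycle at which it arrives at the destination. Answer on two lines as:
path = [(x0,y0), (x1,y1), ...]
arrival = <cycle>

path = [(1,0), (0,0), (0,1), (0,2), (0,3), (0,4)]
arrival = 24

hop 0: (1,0) @ cyc 14
hop 1: (0,0) @ cyc 16  [W]
hop 2: (0,1) @ cyc 18  [N]
hop 3: (0,2) @ cyc 20  [N]
hop 4: (0,3) @ cyc 22  [N]
hop 5: (0,4) @ cyc 24  [N]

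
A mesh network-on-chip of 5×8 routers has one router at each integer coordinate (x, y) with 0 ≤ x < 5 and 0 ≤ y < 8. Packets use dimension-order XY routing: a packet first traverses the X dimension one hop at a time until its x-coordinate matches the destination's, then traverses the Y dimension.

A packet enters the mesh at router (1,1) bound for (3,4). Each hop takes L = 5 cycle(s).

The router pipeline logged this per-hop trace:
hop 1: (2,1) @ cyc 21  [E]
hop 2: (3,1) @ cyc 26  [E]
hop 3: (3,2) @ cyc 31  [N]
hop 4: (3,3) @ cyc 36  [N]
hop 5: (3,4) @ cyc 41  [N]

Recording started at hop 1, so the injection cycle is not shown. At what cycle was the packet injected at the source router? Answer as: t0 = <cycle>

t0 = 16

cyc[1] = 21 and cyc[k] = t0 + k·L for every k.
Therefore t0 = 21 − L = 16.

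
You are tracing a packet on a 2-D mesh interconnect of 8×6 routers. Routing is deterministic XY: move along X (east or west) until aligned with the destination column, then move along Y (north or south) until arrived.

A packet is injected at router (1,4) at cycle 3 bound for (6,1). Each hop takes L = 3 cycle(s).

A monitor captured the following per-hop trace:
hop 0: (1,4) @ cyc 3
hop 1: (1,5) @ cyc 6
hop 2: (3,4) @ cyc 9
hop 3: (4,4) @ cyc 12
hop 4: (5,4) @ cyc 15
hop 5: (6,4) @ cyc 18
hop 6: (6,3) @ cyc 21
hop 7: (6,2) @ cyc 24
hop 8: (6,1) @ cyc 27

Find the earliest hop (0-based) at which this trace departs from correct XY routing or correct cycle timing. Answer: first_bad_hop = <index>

first_bad_hop = 1

hop 1: step (+0,+1), +3 cyc — BAD: Y-move but x=1≠6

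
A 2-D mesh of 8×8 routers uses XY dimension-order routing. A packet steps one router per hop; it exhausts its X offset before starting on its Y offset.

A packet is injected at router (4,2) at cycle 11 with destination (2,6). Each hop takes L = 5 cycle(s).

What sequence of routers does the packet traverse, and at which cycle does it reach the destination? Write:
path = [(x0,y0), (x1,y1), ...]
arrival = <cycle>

#0 — 4,2 | c11
#1 — 3,2 | c16 | W
#2 — 2,2 | c21 | W
#3 — 2,3 | c26 | N
#4 — 2,4 | c31 | N
#5 — 2,5 | c36 | N
#6 — 2,6 | c41 | N

path = [(4,2), (3,2), (2,2), (2,3), (2,4), (2,5), (2,6)]
arrival = 41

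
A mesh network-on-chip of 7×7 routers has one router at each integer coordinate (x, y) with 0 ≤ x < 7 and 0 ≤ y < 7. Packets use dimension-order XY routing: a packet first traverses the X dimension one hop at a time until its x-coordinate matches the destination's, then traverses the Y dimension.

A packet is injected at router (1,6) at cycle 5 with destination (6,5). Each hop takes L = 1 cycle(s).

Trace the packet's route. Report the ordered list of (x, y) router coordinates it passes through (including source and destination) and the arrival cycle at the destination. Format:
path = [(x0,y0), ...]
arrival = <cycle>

t=5: at (1,6)
t=6: at (2,6) after E
t=7: at (3,6) after E
t=8: at (4,6) after E
t=9: at (5,6) after E
t=10: at (6,6) after E
t=11: at (6,5) after S

path = [(1,6), (2,6), (3,6), (4,6), (5,6), (6,6), (6,5)]
arrival = 11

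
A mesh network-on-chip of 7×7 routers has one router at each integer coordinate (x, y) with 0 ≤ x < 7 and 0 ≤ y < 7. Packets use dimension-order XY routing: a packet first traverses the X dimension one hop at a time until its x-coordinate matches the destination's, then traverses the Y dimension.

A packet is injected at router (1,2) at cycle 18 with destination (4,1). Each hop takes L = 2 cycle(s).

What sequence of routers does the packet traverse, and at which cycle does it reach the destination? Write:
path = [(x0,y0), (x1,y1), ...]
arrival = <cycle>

path = [(1,2), (2,2), (3,2), (4,2), (4,1)]
arrival = 26

t=18: at (1,2)
t=20: at (2,2) after E
t=22: at (3,2) after E
t=24: at (4,2) after E
t=26: at (4,1) after S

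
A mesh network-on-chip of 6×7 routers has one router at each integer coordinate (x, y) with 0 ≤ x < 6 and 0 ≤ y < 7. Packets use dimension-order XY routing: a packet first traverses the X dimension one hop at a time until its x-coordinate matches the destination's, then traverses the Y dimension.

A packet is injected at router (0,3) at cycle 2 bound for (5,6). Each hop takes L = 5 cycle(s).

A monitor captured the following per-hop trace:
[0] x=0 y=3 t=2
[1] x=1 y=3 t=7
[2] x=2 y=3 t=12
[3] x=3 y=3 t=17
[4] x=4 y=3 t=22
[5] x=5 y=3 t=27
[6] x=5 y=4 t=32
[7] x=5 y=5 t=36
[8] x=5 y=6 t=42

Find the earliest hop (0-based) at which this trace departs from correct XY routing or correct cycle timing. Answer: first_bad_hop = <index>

first_bad_hop = 7

check 1→ d=(1,0) cyc+5: ok
check 2→ d=(1,0) cyc+5: ok
check 3→ d=(1,0) cyc+5: ok
check 4→ d=(1,0) cyc+5: ok
check 5→ d=(1,0) cyc+5: ok
check 6→ d=(0,1) cyc+5: ok
check 7→ d=(0,1) cyc+4: BAD: Δcyc=4≠L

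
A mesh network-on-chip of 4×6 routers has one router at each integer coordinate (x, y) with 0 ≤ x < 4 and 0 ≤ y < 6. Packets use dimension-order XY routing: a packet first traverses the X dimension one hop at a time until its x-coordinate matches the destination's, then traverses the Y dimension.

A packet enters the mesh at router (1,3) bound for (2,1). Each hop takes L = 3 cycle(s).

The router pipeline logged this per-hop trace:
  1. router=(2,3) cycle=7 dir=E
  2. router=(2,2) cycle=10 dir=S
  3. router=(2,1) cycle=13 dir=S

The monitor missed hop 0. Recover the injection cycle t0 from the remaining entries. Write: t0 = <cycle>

cyc[1] = 7 and cyc[k] = t0 + k·L for every k.
Subtract one hop: t0 = 7 − 3 = 4.

t0 = 4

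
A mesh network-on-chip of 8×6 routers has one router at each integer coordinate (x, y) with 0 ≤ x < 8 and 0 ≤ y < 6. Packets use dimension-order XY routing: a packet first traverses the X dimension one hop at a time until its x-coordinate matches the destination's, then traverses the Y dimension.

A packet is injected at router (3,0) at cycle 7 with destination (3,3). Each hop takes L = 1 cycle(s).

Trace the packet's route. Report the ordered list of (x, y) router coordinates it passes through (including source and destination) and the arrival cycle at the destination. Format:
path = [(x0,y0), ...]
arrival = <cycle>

path = [(3,0), (3,1), (3,2), (3,3)]
arrival = 10

t=7: at (3,0)
t=8: at (3,1) after N
t=9: at (3,2) after N
t=10: at (3,3) after N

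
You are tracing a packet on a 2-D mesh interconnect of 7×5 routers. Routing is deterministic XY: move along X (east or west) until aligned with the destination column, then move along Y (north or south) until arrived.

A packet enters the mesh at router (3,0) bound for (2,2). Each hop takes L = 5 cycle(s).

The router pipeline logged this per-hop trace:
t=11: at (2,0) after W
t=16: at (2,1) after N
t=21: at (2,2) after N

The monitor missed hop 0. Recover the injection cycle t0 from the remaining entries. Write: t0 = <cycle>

t0 = 6

At hop 1 the cycle is 11; in general cyc_k = t0 + kL.
Therefore t0 = 11 − L = 6.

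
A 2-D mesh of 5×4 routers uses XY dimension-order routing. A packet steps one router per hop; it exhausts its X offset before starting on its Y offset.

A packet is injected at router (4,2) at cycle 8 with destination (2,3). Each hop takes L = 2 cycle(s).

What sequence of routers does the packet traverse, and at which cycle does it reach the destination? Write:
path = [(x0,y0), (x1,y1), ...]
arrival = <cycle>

path = [(4,2), (3,2), (2,2), (2,3)]
arrival = 14

src (4,2)  cyc=8
W→(3,2)  cyc=10
W→(2,2)  cyc=12
N→(2,3)  cyc=14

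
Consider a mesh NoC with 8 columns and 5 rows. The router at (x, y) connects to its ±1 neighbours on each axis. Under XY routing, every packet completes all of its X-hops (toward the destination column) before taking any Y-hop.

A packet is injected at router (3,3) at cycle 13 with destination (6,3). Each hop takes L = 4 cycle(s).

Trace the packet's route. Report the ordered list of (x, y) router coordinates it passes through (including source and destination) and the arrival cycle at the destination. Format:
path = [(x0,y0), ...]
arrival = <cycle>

t=13: at (3,3)
t=17: at (4,3) after E
t=21: at (5,3) after E
t=25: at (6,3) after E

path = [(3,3), (4,3), (5,3), (6,3)]
arrival = 25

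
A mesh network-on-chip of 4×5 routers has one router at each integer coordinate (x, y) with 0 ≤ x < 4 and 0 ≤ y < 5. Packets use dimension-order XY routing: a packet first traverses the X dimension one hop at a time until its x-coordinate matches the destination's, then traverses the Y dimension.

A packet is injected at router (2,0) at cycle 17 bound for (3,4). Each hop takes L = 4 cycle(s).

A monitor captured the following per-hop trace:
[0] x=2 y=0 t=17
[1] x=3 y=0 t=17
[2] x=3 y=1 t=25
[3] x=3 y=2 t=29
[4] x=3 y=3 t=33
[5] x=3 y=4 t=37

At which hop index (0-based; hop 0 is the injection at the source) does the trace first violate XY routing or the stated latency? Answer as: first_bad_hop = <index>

  1: Δx=+1 Δy=+0 Δt=0 [BAD: Δcyc=0≠L]

first_bad_hop = 1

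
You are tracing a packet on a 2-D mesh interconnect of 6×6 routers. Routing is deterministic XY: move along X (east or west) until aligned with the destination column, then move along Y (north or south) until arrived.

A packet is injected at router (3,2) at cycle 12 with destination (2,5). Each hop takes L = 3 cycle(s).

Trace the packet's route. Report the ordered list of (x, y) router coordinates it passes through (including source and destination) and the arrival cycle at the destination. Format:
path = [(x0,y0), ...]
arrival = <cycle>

path = [(3,2), (2,2), (2,3), (2,4), (2,5)]
arrival = 24

hop 0: (3,2) @ cyc 12
hop 1: (2,2) @ cyc 15  [W]
hop 2: (2,3) @ cyc 18  [N]
hop 3: (2,4) @ cyc 21  [N]
hop 4: (2,5) @ cyc 24  [N]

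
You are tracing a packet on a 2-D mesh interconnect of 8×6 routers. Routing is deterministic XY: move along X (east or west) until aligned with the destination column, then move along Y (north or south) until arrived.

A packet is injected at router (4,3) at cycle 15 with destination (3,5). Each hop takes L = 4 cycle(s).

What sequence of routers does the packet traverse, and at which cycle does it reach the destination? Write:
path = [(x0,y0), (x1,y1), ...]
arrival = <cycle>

  0. router=(4,3) cycle=15 (inject)
  1. router=(3,3) cycle=19 dir=W
  2. router=(3,4) cycle=23 dir=N
  3. router=(3,5) cycle=27 dir=N

path = [(4,3), (3,3), (3,4), (3,5)]
arrival = 27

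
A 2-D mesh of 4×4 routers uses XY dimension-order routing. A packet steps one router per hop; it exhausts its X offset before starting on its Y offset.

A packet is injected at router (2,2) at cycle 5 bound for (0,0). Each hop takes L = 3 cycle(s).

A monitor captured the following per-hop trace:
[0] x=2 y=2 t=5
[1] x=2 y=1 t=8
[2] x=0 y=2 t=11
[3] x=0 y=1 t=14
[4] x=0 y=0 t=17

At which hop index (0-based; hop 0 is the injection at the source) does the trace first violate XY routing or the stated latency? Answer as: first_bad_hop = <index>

first_bad_hop = 1

hop 1: step (+0,-1), +3 cyc — BAD: Y-move but x=2≠0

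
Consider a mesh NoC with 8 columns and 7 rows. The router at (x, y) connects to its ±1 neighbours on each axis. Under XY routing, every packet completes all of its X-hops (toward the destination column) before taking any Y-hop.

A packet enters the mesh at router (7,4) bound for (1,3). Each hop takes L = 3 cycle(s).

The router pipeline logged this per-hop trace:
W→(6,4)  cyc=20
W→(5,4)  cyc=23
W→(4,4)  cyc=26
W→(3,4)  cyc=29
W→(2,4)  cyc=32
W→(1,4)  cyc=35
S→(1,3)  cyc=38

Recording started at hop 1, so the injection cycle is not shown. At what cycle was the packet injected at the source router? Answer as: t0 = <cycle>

t0 = 17

At hop 1 the cycle is 20; in general cyc_k = t0 + kL.
Therefore t0 = 20 − L = 17.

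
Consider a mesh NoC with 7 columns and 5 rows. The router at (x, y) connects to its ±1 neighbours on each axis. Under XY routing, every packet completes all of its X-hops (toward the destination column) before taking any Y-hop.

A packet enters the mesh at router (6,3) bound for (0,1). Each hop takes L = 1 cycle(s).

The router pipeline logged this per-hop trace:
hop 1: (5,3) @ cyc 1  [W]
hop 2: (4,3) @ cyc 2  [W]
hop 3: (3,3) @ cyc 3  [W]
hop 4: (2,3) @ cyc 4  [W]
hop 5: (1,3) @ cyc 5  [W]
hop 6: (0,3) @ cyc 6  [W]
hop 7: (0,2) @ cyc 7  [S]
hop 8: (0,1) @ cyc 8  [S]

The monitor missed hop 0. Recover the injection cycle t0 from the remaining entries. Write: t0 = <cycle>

Hop 1 reached at cycle 1; hop k is at t0 + k·L.
Therefore t0 = 1 − L = 0.

t0 = 0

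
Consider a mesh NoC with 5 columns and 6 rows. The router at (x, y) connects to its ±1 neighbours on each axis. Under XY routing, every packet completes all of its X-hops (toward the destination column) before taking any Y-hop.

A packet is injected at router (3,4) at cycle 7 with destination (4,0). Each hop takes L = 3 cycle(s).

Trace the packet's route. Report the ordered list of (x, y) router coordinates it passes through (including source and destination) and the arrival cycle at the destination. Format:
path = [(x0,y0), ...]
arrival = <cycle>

path = [(3,4), (4,4), (4,3), (4,2), (4,1), (4,0)]
arrival = 22

src (3,4)  cyc=7
E→(4,4)  cyc=10
S→(4,3)  cyc=13
S→(4,2)  cyc=16
S→(4,1)  cyc=19
S→(4,0)  cyc=22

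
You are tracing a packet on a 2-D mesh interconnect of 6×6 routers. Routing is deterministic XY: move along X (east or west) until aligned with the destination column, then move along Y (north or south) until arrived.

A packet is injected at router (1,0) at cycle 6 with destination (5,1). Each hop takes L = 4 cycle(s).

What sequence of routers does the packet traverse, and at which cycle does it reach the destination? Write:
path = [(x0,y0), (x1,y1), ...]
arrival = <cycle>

t=6: at (1,0)
t=10: at (2,0) after E
t=14: at (3,0) after E
t=18: at (4,0) after E
t=22: at (5,0) after E
t=26: at (5,1) after N

path = [(1,0), (2,0), (3,0), (4,0), (5,0), (5,1)]
arrival = 26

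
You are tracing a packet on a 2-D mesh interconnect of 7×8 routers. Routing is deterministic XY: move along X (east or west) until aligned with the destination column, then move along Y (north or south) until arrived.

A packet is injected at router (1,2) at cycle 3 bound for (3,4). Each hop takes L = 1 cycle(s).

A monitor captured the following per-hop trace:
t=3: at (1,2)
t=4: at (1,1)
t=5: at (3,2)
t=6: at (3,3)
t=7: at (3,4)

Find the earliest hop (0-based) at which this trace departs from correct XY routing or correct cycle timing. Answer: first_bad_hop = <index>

  1: Δx=+0 Δy=-1 Δt=1 [BAD: Y-move but x=1≠3]

first_bad_hop = 1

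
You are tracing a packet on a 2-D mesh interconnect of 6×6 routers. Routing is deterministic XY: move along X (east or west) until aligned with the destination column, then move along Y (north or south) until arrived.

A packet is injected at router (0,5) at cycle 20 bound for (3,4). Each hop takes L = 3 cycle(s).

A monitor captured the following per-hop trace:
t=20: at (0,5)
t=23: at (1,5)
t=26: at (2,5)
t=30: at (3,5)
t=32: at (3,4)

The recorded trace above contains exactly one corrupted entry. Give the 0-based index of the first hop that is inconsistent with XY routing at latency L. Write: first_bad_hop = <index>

first_bad_hop = 3

[1] (+1,+0) / 3c ⇒ ok
[2] (+1,+0) / 3c ⇒ ok
[3] (+1,+0) / 4c ⇒ BAD: Δcyc=4≠L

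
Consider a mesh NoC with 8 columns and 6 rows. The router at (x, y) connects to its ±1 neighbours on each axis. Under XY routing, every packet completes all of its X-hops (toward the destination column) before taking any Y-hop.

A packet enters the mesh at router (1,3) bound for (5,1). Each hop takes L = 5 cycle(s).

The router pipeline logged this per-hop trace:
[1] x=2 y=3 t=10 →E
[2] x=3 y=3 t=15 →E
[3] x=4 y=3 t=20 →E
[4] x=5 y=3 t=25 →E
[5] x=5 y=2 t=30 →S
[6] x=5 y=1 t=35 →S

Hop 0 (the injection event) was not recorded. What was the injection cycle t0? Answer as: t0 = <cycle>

Hop 1 reached at cycle 10; hop k is at t0 + k·L.
Subtract one hop: t0 = 10 − 5 = 5.

t0 = 5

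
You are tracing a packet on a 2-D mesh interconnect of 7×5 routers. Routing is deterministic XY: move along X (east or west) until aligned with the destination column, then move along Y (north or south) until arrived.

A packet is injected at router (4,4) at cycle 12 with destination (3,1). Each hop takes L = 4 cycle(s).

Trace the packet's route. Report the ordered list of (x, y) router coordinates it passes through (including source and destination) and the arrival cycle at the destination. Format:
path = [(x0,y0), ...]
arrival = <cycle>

path = [(4,4), (3,4), (3,3), (3,2), (3,1)]
arrival = 28

#0 — 4,4 | c12
#1 — 3,4 | c16 | W
#2 — 3,3 | c20 | S
#3 — 3,2 | c24 | S
#4 — 3,1 | c28 | S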